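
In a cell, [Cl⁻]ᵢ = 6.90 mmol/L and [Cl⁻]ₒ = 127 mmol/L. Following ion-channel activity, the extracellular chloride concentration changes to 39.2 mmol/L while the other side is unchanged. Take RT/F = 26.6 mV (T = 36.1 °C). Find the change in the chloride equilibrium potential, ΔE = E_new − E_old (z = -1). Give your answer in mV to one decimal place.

31.3 mV

E_old = (26.6/-1)·ln(127/6.90) = -77.48 mV
E_new = (26.6/-1)·ln(39.2/6.90) = -46.21 mV
ΔE = -46.21 − (-77.48) = 31.27 mV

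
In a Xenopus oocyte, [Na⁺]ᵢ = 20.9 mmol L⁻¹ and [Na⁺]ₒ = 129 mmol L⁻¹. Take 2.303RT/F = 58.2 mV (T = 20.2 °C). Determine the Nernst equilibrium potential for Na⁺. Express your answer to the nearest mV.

46 mV

E = (58.2/z) · log₁₀([Na⁺]_out/[Na⁺]_in) with z = +1.
= (58.2/1) · log₁₀(129/20.9) = 58.20 · log₁₀(6.172)
= 58.20 · (0.7904) = 46.00 mV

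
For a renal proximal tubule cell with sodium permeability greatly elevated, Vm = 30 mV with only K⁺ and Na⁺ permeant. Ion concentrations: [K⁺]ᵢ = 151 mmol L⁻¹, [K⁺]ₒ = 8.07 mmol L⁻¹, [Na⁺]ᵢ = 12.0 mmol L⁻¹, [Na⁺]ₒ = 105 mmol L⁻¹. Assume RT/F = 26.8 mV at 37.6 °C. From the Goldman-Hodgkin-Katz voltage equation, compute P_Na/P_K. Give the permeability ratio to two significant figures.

6.7

Let α = P_Na/P_K. GHK: Vm = 26.8·ln[(Kₒ + α·Naₒ)/(Kᵢ + α·Naᵢ)].
e^(Vm/26.8) = e^(30.0/26.8) = 3.063
So 3.063·(Kᵢ + α·Naᵢ) = Kₒ + α·Naₒ → α = (3.063·151.0 − 8.07) / (105.0 − 3.063·12.0)
α = (462.5 − 8.07) / (105.0 − 36.76) = 454.4/68.24 = 6.659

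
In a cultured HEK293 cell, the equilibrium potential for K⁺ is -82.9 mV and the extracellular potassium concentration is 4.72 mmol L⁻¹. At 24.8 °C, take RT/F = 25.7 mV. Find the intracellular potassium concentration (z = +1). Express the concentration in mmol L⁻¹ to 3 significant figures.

Nernst: E = (25.7/1) · ln([out]/[in]), so ln([out]/[in]) = -82.9 × 1 / 25.7 = -3.2257.
[out]/[in] = e^(-3.2257) = 0.03973.
[in] = 4.72 / 0.03973 = 118.8 mmol L⁻¹.

119 mmol L⁻¹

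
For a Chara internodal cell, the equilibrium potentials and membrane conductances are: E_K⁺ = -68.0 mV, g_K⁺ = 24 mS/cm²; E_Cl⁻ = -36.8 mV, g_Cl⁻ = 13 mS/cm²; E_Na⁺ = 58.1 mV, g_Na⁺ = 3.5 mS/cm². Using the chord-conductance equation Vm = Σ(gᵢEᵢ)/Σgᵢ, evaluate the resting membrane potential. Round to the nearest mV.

-47 mV

Σ gᵢEᵢ = 24·(-68.0) + 13·(-36.8) + 3.5·(58.1) = -1907.05
Σ gᵢ = 24 + 13 + 3.5 = 40.5
Vm = -1907.05 / 40.5 = -47.09 mV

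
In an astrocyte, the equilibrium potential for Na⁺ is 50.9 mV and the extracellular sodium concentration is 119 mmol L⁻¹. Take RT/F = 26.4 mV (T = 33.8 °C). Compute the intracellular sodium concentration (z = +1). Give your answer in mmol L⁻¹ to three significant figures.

17.3 mmol L⁻¹

Nernst: E = (26.4/1) · ln([out]/[in]), so ln([out]/[in]) = 50.9 × 1 / 26.4 = 1.9280.
[out]/[in] = e^(1.9280) = 6.876.
[in] = 119 / 6.876 = 17.31 mmol L⁻¹.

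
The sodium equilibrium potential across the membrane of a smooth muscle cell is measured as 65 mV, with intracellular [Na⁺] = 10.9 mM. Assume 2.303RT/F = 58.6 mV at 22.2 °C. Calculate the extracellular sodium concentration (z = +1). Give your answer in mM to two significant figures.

Nernst: E = (58.6/1) · log₁₀([out]/[in]), so log₁₀([out]/[in]) = 65.0 × 1 / 58.6 = 1.1092.
[out]/[in] = 10^(1.1092) = 12.86.
[out] = 12.86 × 10.9 = 140.2 mM.

140 mM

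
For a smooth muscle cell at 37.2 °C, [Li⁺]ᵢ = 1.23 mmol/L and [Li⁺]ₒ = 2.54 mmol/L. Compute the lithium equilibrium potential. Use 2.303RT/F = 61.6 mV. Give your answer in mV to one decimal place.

E = (61.6/z) · log₁₀([Li⁺]_out/[Li⁺]_in) with z = +1.
= (61.6/1) · log₁₀(2.54/1.23) = 61.60 · log₁₀(2.065)
= 61.60 · (0.3149) = 19.40 mV

19.4 mV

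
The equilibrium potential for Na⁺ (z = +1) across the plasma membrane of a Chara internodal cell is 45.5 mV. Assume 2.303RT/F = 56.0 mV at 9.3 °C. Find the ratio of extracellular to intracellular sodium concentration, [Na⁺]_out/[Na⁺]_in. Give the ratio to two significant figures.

log₁₀([out]/[in]) = E·z/(56.0) = 45.5 × 1 / 56.0 = 0.8125
[out]/[in] = 10^(0.8125) = 6.494

6.5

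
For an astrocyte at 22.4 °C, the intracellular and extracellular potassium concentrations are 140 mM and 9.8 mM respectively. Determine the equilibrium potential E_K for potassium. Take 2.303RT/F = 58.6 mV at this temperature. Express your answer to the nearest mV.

E = (58.6/z) · log₁₀([K⁺]_out/[K⁺]_in) with z = +1.
= (58.6/1) · log₁₀(9.8/140) = 58.60 · log₁₀(0.07)
= 58.60 · (-1.1549) = -67.68 mV

-68 mV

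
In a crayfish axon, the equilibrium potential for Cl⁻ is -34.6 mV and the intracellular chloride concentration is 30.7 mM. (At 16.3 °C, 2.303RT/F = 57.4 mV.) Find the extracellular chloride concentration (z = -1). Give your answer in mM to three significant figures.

Nernst: E = (57.4/-1) · log₁₀([out]/[in]), so log₁₀([out]/[in]) = -34.6 × -1 / 57.4 = 0.6028.
[out]/[in] = 10^(0.6028) = 4.007.
[out] = 4.007 × 30.7 = 123 mM.

123 mM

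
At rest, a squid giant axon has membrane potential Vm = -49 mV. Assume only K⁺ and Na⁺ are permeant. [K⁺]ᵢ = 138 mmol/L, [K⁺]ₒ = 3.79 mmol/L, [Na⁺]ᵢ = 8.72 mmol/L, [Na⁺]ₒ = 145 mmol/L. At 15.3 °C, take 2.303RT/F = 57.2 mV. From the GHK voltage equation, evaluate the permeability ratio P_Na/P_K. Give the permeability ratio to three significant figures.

0.107

Let α = P_Na/P_K. GHK: Vm = 57.2·log₁₀[(Kₒ + α·Naₒ)/(Kᵢ + α·Naᵢ)].
10^(Vm/57.2) = 10^(-49.0/57.2) = 0.13911
So 0.13911·(Kᵢ + α·Naᵢ) = Kₒ + α·Naₒ → α = (0.13911·138.0 − 3.79) / (145.0 − 0.13911·8.72)
α = (19.2 − 3.79) / (145.0 − 1.213) = 15.41/143.8 = 0.1072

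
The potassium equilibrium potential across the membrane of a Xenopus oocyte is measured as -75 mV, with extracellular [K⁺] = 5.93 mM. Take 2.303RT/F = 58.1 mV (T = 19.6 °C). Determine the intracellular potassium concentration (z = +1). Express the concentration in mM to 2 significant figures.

Nernst: E = (58.1/1) · log₁₀([out]/[in]), so log₁₀([out]/[in]) = -75.0 × 1 / 58.1 = -1.2909.
[out]/[in] = 10^(-1.2909) = 0.05118.
[in] = 5.93 / 0.05118 = 115.9 mM.

120 mM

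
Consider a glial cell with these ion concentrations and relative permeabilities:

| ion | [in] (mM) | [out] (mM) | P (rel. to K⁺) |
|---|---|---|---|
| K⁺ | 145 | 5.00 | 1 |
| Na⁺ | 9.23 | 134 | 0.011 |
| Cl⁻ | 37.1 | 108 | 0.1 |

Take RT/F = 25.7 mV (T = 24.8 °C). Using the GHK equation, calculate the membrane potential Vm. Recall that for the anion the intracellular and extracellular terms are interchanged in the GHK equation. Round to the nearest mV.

-70 mV

Vm = 25.7 · ln[(Σ P·[cation]ₒ + Σ P·[anion]ᵢ) / (Σ P·[cation]ᵢ + Σ P·[anion]ₒ)]
Numerator = 1×5.00 + 0.011×134 + 0.1×37.1 = 10.18
Denominator = 1×145 + 0.011×9.23 + 0.1×108 = 155.9
Vm = 25.7 · ln(0.065323) = 25.7 × (-2.7284) = -70.12 mV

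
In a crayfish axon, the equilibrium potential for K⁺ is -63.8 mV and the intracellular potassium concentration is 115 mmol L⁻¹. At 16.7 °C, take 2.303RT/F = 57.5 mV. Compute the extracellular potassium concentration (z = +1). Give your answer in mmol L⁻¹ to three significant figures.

8.94 mmol L⁻¹

Nernst: E = (57.5/1) · log₁₀([out]/[in]), so log₁₀([out]/[in]) = -63.8 × 1 / 57.5 = -1.1096.
[out]/[in] = 10^(-1.1096) = 0.0777.
[out] = 0.0777 × 115 = 8.936 mmol L⁻¹.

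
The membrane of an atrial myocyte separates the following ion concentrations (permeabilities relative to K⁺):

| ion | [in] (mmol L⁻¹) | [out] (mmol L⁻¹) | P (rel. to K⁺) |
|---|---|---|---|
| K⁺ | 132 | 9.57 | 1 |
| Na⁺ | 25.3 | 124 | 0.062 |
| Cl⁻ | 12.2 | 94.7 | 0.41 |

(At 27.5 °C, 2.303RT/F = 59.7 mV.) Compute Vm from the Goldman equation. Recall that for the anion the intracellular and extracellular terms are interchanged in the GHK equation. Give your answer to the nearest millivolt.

Vm = 59.7 · log₁₀[(Σ P·[cation]ₒ + Σ P·[anion]ᵢ) / (Σ P·[cation]ᵢ + Σ P·[anion]ₒ)]
Numerator = 1×9.57 + 0.062×124 + 0.41×12.2 = 22.26
Denominator = 1×132 + 0.062×25.3 + 0.41×94.7 = 172.4
Vm = 59.7 · log₁₀(0.12912) = 59.7 × (-0.8890) = -53.07 mV

-53 mV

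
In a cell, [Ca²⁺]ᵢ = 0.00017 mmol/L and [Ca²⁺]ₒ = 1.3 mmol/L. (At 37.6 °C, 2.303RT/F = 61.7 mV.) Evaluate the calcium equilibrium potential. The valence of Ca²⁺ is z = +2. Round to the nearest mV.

E = (61.7/z) · log₁₀([Ca²⁺]_out/[Ca²⁺]_in) with z = +2.
= (61.7/2) · log₁₀(1.3/0.00017) = 30.85 · log₁₀(7647)
= 30.85 · (3.8835) = 119.81 mV

120 mV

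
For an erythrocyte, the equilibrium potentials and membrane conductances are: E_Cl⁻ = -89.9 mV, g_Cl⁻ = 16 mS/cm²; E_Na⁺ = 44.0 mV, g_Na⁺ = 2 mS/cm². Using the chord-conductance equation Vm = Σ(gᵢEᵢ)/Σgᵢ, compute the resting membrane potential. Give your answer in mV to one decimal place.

-75.0 mV

Σ gᵢEᵢ = 16·(-89.9) + 2·(44.0) = -1350.40
Σ gᵢ = 16 + 2 = 18
Vm = -1350.40 / 18 = -75.02 mV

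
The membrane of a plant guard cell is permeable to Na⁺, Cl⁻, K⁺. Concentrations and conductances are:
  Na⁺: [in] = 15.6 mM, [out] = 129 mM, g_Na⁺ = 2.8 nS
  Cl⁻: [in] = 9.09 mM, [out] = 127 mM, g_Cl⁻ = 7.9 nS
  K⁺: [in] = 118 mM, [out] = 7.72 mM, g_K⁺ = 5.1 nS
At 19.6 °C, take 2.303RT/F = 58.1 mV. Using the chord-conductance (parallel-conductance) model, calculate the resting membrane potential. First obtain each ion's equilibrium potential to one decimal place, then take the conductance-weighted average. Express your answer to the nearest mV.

-46 mV

E_Na⁺ = (58.1/1)·log₁₀(129/15.6) = 53.3 mV
E_Cl⁻ = (58.1/-1)·log₁₀(127/9.09) = -66.5 mV
E_K⁺ = (58.1/1)·log₁₀(7.72/118) = -68.8 mV
Vm = (Σ gᵢEᵢ)/(Σ gᵢ) = (2.8·53.3 + 7.9·-66.5 + 5.1·-68.8) / (2.8 + 7.9 + 5.1)
= -726.99 / 15.8 = -46.01 mV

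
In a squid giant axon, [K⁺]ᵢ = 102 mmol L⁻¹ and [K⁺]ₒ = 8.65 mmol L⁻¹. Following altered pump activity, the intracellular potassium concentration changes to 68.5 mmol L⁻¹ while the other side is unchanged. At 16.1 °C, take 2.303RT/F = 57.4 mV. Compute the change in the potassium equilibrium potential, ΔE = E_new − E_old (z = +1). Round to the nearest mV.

10 mV

E_old = (57.4/1)·log₁₀(8.65/102) = -61.51 mV
E_new = (57.4/1)·log₁₀(8.65/68.5) = -51.58 mV
ΔE = -51.58 − (-61.51) = 9.93 mV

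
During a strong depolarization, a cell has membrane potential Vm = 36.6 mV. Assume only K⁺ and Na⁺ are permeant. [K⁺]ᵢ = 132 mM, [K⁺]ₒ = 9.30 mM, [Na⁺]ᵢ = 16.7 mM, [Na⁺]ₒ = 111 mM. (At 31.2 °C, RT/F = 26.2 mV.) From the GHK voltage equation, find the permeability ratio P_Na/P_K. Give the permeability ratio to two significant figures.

Let α = P_Na/P_K. GHK: Vm = 26.2·ln[(Kₒ + α·Naₒ)/(Kᵢ + α·Naᵢ)].
e^(Vm/26.2) = e^(36.6/26.2) = 4.0428
So 4.0428·(Kᵢ + α·Naᵢ) = Kₒ + α·Naₒ → α = (4.0428·132.0 − 9.3) / (111.0 − 4.0428·16.7)
α = (533.7 − 9.3) / (111.0 − 67.52) = 524.4/43.48 = 12.06

12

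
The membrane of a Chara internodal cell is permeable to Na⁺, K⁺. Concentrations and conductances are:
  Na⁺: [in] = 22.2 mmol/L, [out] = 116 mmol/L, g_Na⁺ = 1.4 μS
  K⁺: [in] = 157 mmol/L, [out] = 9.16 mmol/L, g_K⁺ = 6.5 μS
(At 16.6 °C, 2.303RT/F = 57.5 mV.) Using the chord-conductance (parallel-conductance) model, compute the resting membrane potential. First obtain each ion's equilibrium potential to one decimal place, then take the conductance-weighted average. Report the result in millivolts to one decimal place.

E_Na⁺ = (57.5/1)·log₁₀(116/22.2) = 41.3 mV
E_K⁺ = (57.5/1)·log₁₀(9.16/157) = -71.0 mV
Vm = (Σ gᵢEᵢ)/(Σ gᵢ) = (1.4·41.3 + 6.5·-71.0) / (1.4 + 6.5)
= -403.68 / 7.9 = -51.10 mV

-51.1 mV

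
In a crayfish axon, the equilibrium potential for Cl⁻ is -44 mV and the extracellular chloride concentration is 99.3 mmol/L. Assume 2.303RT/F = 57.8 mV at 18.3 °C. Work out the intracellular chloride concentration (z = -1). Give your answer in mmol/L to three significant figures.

17.2 mmol/L

Nernst: E = (57.8/-1) · log₁₀([out]/[in]), so log₁₀([out]/[in]) = -44.0 × -1 / 57.8 = 0.7612.
[out]/[in] = 10^(0.7612) = 5.771.
[in] = 99.3 / 5.771 = 17.21 mmol/L.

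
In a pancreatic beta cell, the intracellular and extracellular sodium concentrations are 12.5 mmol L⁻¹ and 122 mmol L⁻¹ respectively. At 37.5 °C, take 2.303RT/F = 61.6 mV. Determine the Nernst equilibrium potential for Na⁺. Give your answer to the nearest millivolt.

E = (61.6/z) · log₁₀([Na⁺]_out/[Na⁺]_in) with z = +1.
= (61.6/1) · log₁₀(122/12.5) = 61.60 · log₁₀(9.76)
= 61.60 · (0.9894) = 60.95 mV

61 mV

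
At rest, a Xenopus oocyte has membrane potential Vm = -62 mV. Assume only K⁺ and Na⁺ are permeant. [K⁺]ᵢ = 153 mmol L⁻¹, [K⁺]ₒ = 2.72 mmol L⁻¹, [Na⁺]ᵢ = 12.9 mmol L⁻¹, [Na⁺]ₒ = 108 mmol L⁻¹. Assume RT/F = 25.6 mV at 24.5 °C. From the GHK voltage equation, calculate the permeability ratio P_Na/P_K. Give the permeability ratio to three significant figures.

0.102

Let α = P_Na/P_K. GHK: Vm = 25.6·ln[(Kₒ + α·Naₒ)/(Kᵢ + α·Naᵢ)].
e^(Vm/25.6) = e^(-62.0/25.6) = 0.088755
So 0.088755·(Kᵢ + α·Naᵢ) = Kₒ + α·Naₒ → α = (0.088755·153.0 − 2.72) / (108.0 − 0.088755·12.9)
α = (13.58 − 2.72) / (108.0 − 1.145) = 10.86/106.9 = 0.1016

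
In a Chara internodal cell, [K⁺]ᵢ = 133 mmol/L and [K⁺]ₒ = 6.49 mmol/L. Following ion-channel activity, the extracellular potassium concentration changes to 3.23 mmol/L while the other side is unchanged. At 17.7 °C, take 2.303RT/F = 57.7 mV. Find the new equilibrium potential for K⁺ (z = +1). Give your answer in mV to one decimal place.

After the shift: [K⁺]_out = 3.23, [K⁺]_in = 133 mmol/L.
E_new = (57.7/1)·log₁₀(3.23/133) = 57.70 · (-1.6146) = -93.17 mV

-93.2 mV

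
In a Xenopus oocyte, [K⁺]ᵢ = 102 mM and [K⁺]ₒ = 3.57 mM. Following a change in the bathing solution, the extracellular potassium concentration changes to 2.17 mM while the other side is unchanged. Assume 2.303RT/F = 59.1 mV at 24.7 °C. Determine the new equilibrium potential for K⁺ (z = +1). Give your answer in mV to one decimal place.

-98.8 mV

After the shift: [K⁺]_out = 2.17, [K⁺]_in = 102 mM.
E_new = (59.1/1)·log₁₀(2.17/102) = 59.10 · (-1.6721) = -98.82 mV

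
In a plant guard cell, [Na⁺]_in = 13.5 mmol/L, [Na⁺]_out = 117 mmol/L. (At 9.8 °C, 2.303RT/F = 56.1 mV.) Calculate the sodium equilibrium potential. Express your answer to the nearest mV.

53 mV

E = (56.1/z) · log₁₀([Na⁺]_out/[Na⁺]_in) with z = +1.
= (56.1/1) · log₁₀(117/13.5) = 56.10 · log₁₀(8.667)
= 56.10 · (0.9379) = 52.61 mV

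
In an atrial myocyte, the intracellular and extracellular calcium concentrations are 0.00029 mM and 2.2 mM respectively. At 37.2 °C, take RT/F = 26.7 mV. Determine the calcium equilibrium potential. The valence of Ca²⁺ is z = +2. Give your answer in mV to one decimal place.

E = (26.7/z) · ln([Ca²⁺]_out/[Ca²⁺]_in) with z = +2.
= (26.7/2) · ln(2.2/0.00029) = 13.35 · ln(7586)
= 13.35 · (8.9341) = 119.27 mV

119.3 mV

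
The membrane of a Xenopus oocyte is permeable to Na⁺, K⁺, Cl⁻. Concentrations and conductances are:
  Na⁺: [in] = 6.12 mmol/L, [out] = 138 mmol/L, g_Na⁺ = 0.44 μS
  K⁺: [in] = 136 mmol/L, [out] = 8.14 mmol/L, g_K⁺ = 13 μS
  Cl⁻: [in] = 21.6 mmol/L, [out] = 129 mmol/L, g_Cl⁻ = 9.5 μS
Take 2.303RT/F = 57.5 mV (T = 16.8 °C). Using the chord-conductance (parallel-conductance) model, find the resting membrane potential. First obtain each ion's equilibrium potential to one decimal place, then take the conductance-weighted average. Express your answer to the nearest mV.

E_Na⁺ = (57.5/1)·log₁₀(138/6.12) = 77.8 mV
E_K⁺ = (57.5/1)·log₁₀(8.14/136) = -70.3 mV
E_Cl⁻ = (57.5/-1)·log₁₀(129/21.6) = -44.6 mV
Vm = (Σ gᵢEᵢ)/(Σ gᵢ) = (0.44·77.8 + 13·-70.3 + 9.5·-44.6) / (0.44 + 13 + 9.5)
= -1303.37 / 22.94 = -56.82 mV

-57 mV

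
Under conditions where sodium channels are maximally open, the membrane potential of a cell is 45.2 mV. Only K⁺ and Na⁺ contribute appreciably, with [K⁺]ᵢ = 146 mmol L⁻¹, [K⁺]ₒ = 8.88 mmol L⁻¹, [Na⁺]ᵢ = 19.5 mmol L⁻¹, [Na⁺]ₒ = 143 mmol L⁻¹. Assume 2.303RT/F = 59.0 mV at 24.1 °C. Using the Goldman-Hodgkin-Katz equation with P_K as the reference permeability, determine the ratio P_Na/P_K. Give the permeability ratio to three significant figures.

28.9

Let α = P_Na/P_K. GHK: Vm = 59.0·log₁₀[(Kₒ + α·Naₒ)/(Kᵢ + α·Naᵢ)].
10^(Vm/59.0) = 10^(45.2/59.0) = 5.8358
So 5.8358·(Kᵢ + α·Naᵢ) = Kₒ + α·Naₒ → α = (5.8358·146.0 − 8.88) / (143.0 − 5.8358·19.5)
α = (852 − 8.88) / (143.0 − 113.8) = 843.1/29.2 = 28.87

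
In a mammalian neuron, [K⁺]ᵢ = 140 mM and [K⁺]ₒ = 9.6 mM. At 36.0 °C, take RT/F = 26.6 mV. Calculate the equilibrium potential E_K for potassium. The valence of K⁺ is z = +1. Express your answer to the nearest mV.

E = (26.6/z) · ln([K⁺]_out/[K⁺]_in) with z = +1.
= (26.6/1) · ln(9.6/140) = 26.60 · ln(0.06857)
= 26.60 · (-2.6799) = -71.28 mV

-71 mV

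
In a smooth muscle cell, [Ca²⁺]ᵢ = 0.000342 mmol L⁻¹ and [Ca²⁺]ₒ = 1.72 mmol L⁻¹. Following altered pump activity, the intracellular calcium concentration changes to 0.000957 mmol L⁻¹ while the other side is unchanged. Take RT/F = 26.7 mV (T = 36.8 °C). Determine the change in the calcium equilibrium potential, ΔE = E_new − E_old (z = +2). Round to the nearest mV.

-14 mV

E_old = (26.7/2)·ln(1.72/0.000342) = 113.78 mV
E_new = (26.7/2)·ln(1.72/0.000957) = 100.05 mV
ΔE = 100.05 − (113.78) = -13.74 mV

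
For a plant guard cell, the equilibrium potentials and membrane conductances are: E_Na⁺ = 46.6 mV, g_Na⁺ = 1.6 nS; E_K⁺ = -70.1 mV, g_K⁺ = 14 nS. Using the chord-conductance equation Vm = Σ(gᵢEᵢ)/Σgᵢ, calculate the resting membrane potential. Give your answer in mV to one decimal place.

Σ gᵢEᵢ = 1.6·(46.6) + 14·(-70.1) = -906.84
Σ gᵢ = 1.6 + 14 = 15.6
Vm = -906.84 / 15.6 = -58.13 mV

-58.1 mV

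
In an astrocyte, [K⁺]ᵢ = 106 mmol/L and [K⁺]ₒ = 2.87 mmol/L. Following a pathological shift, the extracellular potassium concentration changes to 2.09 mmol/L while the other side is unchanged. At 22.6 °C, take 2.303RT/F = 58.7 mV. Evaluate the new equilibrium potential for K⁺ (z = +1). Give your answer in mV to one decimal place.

After the shift: [K⁺]_out = 2.09, [K⁺]_in = 106 mmol/L.
E_new = (58.7/1)·log₁₀(2.09/106) = 58.70 · (-1.7052) = -100.09 mV

-100.1 mV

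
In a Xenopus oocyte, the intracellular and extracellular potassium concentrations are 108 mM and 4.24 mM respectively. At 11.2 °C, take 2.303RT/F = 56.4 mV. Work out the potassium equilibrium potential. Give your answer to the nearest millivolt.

E = (56.4/z) · log₁₀([K⁺]_out/[K⁺]_in) with z = +1.
= (56.4/1) · log₁₀(4.24/108) = 56.40 · log₁₀(0.03926)
= 56.40 · (-1.4061) = -79.30 mV

-79 mV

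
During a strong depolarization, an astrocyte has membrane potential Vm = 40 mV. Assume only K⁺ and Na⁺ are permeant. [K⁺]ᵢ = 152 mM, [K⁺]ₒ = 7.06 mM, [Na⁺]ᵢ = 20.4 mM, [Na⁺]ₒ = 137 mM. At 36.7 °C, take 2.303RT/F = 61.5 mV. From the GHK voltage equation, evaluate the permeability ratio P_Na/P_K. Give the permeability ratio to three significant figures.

14.7

Let α = P_Na/P_K. GHK: Vm = 61.5·log₁₀[(Kₒ + α·Naₒ)/(Kᵢ + α·Naᵢ)].
10^(Vm/61.5) = 10^(40.0/61.5) = 4.471
So 4.471·(Kᵢ + α·Naᵢ) = Kₒ + α·Naₒ → α = (4.471·152.0 − 7.06) / (137.0 − 4.471·20.4)
α = (679.6 − 7.06) / (137.0 − 91.21) = 672.5/45.79 = 14.69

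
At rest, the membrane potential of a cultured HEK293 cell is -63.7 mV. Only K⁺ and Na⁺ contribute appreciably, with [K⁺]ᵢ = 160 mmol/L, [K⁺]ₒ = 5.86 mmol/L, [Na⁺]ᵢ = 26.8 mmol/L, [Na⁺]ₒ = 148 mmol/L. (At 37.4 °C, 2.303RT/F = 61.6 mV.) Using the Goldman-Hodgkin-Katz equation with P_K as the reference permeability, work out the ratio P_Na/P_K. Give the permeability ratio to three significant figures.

0.0614

Let α = P_Na/P_K. GHK: Vm = 61.6·log₁₀[(Kₒ + α·Naₒ)/(Kᵢ + α·Naᵢ)].
10^(Vm/61.6) = 10^(-63.7/61.6) = 0.09245
So 0.09245·(Kᵢ + α·Naᵢ) = Kₒ + α·Naₒ → α = (0.09245·160.0 − 5.86) / (148.0 − 0.09245·26.8)
α = (14.79 − 5.86) / (148.0 − 2.478) = 8.932/145.5 = 0.06138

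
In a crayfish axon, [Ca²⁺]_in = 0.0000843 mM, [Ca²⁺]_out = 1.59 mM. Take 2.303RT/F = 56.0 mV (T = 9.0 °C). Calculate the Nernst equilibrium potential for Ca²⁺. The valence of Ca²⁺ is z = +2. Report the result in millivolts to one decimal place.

119.7 mV

E = (56.0/z) · log₁₀([Ca²⁺]_out/[Ca²⁺]_in) with z = +2.
= (56.0/2) · log₁₀(1.59/0.0000843) = 28.00 · log₁₀(1.886e+04)
= 28.00 · (4.2756) = 119.72 mV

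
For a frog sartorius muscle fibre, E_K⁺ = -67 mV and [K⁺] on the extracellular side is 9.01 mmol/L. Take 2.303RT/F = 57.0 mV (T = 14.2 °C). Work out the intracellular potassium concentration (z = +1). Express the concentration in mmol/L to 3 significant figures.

135 mmol/L

Nernst: E = (57.0/1) · log₁₀([out]/[in]), so log₁₀([out]/[in]) = -67.0 × 1 / 57.0 = -1.1754.
[out]/[in] = 10^(-1.1754) = 0.06677.
[in] = 9.01 / 0.06677 = 134.9 mmol/L.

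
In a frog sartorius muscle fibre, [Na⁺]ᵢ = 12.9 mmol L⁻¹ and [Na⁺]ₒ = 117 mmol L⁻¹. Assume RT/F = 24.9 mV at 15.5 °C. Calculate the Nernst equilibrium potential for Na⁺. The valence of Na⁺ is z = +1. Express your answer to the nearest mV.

55 mV

E = (24.9/z) · ln([Na⁺]_out/[Na⁺]_in) with z = +1.
= (24.9/1) · ln(117/12.9) = 24.90 · ln(9.07)
= 24.90 · (2.2049) = 54.90 mV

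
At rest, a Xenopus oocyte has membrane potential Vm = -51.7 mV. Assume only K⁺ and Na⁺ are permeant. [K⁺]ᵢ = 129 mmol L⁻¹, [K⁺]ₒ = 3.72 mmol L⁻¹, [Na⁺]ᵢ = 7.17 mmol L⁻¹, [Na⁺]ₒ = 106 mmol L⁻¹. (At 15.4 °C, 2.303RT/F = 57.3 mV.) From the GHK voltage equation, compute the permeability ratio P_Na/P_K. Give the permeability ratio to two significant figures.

0.12

Let α = P_Na/P_K. GHK: Vm = 57.3·log₁₀[(Kₒ + α·Naₒ)/(Kᵢ + α·Naᵢ)].
10^(Vm/57.3) = 10^(-51.7/57.3) = 0.12524
So 0.12524·(Kᵢ + α·Naᵢ) = Kₒ + α·Naₒ → α = (0.12524·129.0 − 3.72) / (106.0 − 0.12524·7.17)
α = (16.16 − 3.72) / (106.0 − 0.8979) = 12.44/105.1 = 0.1183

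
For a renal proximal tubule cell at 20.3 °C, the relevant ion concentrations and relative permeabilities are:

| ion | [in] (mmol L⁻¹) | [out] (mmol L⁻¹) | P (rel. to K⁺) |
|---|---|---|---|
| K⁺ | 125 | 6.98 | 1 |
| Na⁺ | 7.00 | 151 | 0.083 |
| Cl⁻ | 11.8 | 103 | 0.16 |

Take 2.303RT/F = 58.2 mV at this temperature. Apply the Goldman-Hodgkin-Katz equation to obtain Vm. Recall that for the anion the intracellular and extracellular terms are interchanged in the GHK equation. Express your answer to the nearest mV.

-48 mV

Vm = 58.2 · log₁₀[(Σ P·[cation]ₒ + Σ P·[anion]ᵢ) / (Σ P·[cation]ᵢ + Σ P·[anion]ₒ)]
Numerator = 1×6.98 + 0.083×151 + 0.16×11.8 = 21.4
Denominator = 1×125 + 0.083×7.00 + 0.16×103 = 142.1
Vm = 58.2 · log₁₀(0.15065) = 58.2 × (-0.8220) = -47.84 mV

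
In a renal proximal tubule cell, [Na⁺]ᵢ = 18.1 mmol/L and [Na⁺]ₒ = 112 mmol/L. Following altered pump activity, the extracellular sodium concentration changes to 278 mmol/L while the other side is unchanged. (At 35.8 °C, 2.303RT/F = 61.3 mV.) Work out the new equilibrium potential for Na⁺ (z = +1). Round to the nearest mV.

After the shift: [Na⁺]_out = 278, [Na⁺]_in = 18.1 mmol/L.
E_new = (61.3/1)·log₁₀(278/18.1) = 61.30 · (1.1864) = 72.72 mV

73 mV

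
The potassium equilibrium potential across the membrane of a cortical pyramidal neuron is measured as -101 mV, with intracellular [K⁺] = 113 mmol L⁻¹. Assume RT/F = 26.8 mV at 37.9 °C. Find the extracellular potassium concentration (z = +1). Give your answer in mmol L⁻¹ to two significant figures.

2.6 mmol L⁻¹

Nernst: E = (26.8/1) · ln([out]/[in]), so ln([out]/[in]) = -101.0 × 1 / 26.8 = -3.7687.
[out]/[in] = e^(-3.7687) = 0.02308.
[out] = 0.02308 × 113 = 2.608 mmol L⁻¹.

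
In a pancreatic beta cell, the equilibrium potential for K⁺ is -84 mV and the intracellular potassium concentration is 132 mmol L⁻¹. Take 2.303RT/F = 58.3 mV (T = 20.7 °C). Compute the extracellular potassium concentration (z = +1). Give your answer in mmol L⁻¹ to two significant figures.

Nernst: E = (58.3/1) · log₁₀([out]/[in]), so log₁₀([out]/[in]) = -84.0 × 1 / 58.3 = -1.4408.
[out]/[in] = 10^(-1.4408) = 0.03624.
[out] = 0.03624 × 132 = 4.784 mmol L⁻¹.

4.8 mmol L⁻¹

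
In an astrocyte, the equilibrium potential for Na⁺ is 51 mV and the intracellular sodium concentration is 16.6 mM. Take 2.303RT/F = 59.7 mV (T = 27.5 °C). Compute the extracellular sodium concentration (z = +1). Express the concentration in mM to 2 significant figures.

Nernst: E = (59.7/1) · log₁₀([out]/[in]), so log₁₀([out]/[in]) = 51.0 × 1 / 59.7 = 0.8543.
[out]/[in] = 10^(0.8543) = 7.149.
[out] = 7.149 × 16.6 = 118.7 mM.

120 mM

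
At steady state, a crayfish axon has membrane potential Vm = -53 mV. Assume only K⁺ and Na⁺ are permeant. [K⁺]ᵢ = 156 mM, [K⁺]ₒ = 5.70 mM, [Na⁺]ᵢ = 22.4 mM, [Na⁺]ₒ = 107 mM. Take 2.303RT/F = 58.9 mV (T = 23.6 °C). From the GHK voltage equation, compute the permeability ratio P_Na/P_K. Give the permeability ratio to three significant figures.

0.134

Let α = P_Na/P_K. GHK: Vm = 58.9·log₁₀[(Kₒ + α·Naₒ)/(Kᵢ + α·Naᵢ)].
10^(Vm/58.9) = 10^(-53.0/58.9) = 0.12594
So 0.12594·(Kᵢ + α·Naᵢ) = Kₒ + α·Naₒ → α = (0.12594·156.0 − 5.7) / (107.0 − 0.12594·22.4)
α = (19.65 − 5.7) / (107.0 − 2.821) = 13.95/104.2 = 0.1339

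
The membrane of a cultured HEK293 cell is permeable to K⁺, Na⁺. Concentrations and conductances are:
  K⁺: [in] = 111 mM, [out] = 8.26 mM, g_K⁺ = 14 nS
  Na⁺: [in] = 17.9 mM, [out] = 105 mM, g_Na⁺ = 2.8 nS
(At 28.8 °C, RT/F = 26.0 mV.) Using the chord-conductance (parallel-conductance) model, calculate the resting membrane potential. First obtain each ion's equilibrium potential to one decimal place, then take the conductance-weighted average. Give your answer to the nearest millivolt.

-49 mV

E_K⁺ = (26.0/1)·ln(8.26/111) = -67.6 mV
E_Na⁺ = (26.0/1)·ln(105/17.9) = 46.0 mV
Vm = (Σ gᵢEᵢ)/(Σ gᵢ) = (14·-67.6 + 2.8·46.0) / (14 + 2.8)
= -817.60 / 16.8 = -48.67 mV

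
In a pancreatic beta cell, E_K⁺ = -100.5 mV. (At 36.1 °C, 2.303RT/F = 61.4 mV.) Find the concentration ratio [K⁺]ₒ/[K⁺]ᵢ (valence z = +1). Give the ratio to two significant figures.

log₁₀([out]/[in]) = E·z/(61.4) = -100.5 × 1 / 61.4 = -1.6368
[out]/[in] = 10^(-1.6368) = 0.02308

0.023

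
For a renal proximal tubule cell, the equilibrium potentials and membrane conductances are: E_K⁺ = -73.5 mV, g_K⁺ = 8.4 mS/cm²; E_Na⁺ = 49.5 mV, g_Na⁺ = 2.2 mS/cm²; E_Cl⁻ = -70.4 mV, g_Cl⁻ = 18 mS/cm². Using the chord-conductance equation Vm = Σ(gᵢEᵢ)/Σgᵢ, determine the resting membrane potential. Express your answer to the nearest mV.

-62 mV

Σ gᵢEᵢ = 8.4·(-73.5) + 2.2·(49.5) + 18·(-70.4) = -1775.70
Σ gᵢ = 8.4 + 2.2 + 18 = 28.6
Vm = -1775.70 / 28.6 = -62.09 mV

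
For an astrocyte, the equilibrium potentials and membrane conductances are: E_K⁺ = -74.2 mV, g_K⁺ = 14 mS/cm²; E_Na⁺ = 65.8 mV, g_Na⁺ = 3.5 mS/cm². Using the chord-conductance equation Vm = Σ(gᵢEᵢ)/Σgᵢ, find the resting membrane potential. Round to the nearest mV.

Σ gᵢEᵢ = 14·(-74.2) + 3.5·(65.8) = -808.50
Σ gᵢ = 14 + 3.5 = 17.5
Vm = -808.50 / 17.5 = -46.20 mV

-46 mV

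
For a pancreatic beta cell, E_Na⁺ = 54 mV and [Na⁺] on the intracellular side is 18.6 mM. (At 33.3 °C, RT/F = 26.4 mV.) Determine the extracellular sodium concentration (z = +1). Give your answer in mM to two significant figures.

140 mM

Nernst: E = (26.4/1) · ln([out]/[in]), so ln([out]/[in]) = 54.0 × 1 / 26.4 = 2.0455.
[out]/[in] = e^(2.0455) = 7.733.
[out] = 7.733 × 18.6 = 143.8 mM.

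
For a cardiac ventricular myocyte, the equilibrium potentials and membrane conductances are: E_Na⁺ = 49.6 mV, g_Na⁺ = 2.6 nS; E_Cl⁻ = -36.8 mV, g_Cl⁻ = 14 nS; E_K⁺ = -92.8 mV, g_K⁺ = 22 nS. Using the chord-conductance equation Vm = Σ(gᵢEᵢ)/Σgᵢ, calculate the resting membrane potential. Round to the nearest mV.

Σ gᵢEᵢ = 2.6·(49.6) + 14·(-36.8) + 22·(-92.8) = -2427.84
Σ gᵢ = 2.6 + 14 + 22 = 38.6
Vm = -2427.84 / 38.6 = -62.90 mV

-63 mV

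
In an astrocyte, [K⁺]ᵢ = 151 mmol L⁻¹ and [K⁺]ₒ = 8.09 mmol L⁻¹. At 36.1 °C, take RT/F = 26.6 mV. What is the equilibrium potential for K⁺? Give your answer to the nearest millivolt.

E = (26.6/z) · ln([K⁺]_out/[K⁺]_in) with z = +1.
= (26.6/1) · ln(8.09/151) = 26.60 · ln(0.05358)
= 26.60 · (-2.9267) = -77.85 mV

-78 mV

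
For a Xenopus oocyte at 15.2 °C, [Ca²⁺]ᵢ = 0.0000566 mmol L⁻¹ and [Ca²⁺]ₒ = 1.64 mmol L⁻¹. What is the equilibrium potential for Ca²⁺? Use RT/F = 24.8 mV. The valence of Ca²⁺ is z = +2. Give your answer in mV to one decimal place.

E = (24.8/z) · ln([Ca²⁺]_out/[Ca²⁺]_in) with z = +2.
= (24.8/2) · ln(1.64/0.0000566) = 12.40 · ln(2.898e+04)
= 12.40 · (10.2742) = 127.40 mV

127.4 mV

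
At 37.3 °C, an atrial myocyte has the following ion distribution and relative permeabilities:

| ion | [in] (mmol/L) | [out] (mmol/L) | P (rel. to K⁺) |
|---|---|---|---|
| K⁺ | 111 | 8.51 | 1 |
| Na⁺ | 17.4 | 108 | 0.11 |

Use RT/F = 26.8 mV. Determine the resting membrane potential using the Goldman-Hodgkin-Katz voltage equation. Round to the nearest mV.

Vm = 26.8 · ln[(Σ P·[cation]ₒ + Σ P·[anion]ᵢ) / (Σ P·[cation]ᵢ + Σ P·[anion]ₒ)]
Numerator = 1×8.51 + 0.11×108 = 20.39
Denominator = 1×111 + 0.11×17.4 = 112.9
Vm = 26.8 · ln(0.18058) = 26.8 × (-1.7116) = -45.87 mV

-46 mV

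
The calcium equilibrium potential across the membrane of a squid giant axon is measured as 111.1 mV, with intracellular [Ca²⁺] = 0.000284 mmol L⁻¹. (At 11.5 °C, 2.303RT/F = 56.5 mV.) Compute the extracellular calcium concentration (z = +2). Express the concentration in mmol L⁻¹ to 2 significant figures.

Nernst: E = (56.5/2) · log₁₀([out]/[in]), so log₁₀([out]/[in]) = 111.1 × 2 / 56.5 = 3.9327.
[out]/[in] = 10^(3.9327) = 8565.
[out] = 8565 × 0.000284 = 2.433 mmol L⁻¹.

2.4 mmol L⁻¹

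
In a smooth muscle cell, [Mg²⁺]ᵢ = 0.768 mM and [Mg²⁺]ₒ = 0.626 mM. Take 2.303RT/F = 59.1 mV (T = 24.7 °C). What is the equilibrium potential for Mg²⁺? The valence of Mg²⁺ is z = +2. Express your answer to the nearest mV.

-3 mV

E = (59.1/z) · log₁₀([Mg²⁺]_out/[Mg²⁺]_in) with z = +2.
= (59.1/2) · log₁₀(0.626/0.768) = 29.55 · log₁₀(0.8151)
= 29.55 · (-0.0888) = -2.62 mV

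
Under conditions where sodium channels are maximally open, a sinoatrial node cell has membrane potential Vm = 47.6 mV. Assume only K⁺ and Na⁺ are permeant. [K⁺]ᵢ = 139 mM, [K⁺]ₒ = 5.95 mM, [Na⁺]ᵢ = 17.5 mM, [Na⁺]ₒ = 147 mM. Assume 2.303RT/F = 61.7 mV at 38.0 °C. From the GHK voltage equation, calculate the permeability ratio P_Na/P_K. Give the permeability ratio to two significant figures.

19

Let α = P_Na/P_K. GHK: Vm = 61.7·log₁₀[(Kₒ + α·Naₒ)/(Kᵢ + α·Naᵢ)].
10^(Vm/61.7) = 10^(47.6/61.7) = 5.9085
So 5.9085·(Kᵢ + α·Naᵢ) = Kₒ + α·Naₒ → α = (5.9085·139.0 − 5.95) / (147.0 − 5.9085·17.5)
α = (821.3 − 5.95) / (147.0 − 103.4) = 815.3/43.6 = 18.7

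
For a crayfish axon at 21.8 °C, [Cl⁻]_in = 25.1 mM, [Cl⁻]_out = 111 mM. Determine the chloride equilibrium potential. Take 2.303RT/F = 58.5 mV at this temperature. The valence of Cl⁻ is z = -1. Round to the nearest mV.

E = (58.5/z) · log₁₀([Cl⁻]_out/[Cl⁻]_in) with z = -1.
For an anion, dividing by z = -1 reverses the sign.
= (58.5/-1) · log₁₀(111/25.1) = -58.50 · log₁₀(4.422)
= -58.50 · (0.6456) = -37.77 mV

-38 mV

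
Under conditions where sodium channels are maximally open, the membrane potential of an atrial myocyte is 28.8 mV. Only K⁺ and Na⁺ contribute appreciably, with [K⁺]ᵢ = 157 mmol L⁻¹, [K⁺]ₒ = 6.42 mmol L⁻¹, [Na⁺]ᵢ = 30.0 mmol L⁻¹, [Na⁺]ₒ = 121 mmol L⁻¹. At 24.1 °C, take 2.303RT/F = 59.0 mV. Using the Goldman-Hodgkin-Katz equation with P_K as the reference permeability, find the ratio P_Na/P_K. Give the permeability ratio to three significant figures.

16.6

Let α = P_Na/P_K. GHK: Vm = 59.0·log₁₀[(Kₒ + α·Naₒ)/(Kᵢ + α·Naᵢ)].
10^(Vm/59.0) = 10^(28.8/59.0) = 3.0771
So 3.0771·(Kᵢ + α·Naᵢ) = Kₒ + α·Naₒ → α = (3.0771·157.0 − 6.42) / (121.0 − 3.0771·30.0)
α = (483.1 − 6.42) / (121.0 − 92.31) = 476.7/28.69 = 16.62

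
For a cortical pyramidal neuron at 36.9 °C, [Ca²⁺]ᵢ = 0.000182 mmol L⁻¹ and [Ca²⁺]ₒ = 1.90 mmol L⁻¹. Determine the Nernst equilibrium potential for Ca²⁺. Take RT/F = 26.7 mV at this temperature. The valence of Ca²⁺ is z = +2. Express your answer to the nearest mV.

124 mV

E = (26.7/z) · ln([Ca²⁺]_out/[Ca²⁺]_in) with z = +2.
= (26.7/2) · ln(1.90/0.000182) = 13.35 · ln(1.044e+04)
= 13.35 · (9.2534) = 123.53 mV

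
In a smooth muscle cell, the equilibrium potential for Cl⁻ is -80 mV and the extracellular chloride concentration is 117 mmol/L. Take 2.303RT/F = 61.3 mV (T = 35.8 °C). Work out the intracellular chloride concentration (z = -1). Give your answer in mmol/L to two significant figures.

5.8 mmol/L

Nernst: E = (61.3/-1) · log₁₀([out]/[in]), so log₁₀([out]/[in]) = -80.0 × -1 / 61.3 = 1.3051.
[out]/[in] = 10^(1.3051) = 20.19.
[in] = 117 / 20.19 = 5.796 mmol/L.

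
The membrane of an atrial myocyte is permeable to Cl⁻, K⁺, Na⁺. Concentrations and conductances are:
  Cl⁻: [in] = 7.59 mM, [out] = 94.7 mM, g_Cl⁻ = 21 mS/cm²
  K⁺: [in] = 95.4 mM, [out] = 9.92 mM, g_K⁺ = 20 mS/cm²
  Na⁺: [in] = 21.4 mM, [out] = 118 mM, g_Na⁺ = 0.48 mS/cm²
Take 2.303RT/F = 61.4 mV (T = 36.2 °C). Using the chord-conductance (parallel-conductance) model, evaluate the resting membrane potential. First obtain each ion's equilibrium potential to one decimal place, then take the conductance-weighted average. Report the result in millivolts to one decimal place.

E_Cl⁻ = (61.4/-1)·log₁₀(94.7/7.59) = -67.3 mV
E_K⁺ = (61.4/1)·log₁₀(9.92/95.4) = -60.4 mV
E_Na⁺ = (61.4/1)·log₁₀(118/21.4) = 45.5 mV
Vm = (Σ gᵢEᵢ)/(Σ gᵢ) = (21·-67.3 + 20·-60.4 + 0.48·45.5) / (21 + 20 + 0.48)
= -2599.46 / 41.48 = -62.67 mV

-62.7 mV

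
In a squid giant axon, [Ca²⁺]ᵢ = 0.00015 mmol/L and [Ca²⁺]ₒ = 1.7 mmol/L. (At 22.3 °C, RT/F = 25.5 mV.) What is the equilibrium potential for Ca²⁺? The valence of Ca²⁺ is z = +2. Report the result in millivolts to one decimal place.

E = (25.5/z) · ln([Ca²⁺]_out/[Ca²⁺]_in) with z = +2.
= (25.5/2) · ln(1.7/0.00015) = 12.75 · ln(1.133e+04)
= 12.75 · (9.3355) = 119.03 mV

119.0 mV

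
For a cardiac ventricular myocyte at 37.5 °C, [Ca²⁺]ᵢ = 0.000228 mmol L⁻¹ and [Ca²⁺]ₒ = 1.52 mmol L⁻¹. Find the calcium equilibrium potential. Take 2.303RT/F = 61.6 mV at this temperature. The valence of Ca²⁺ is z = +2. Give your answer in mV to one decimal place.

E = (61.6/z) · log₁₀([Ca²⁺]_out/[Ca²⁺]_in) with z = +2.
= (61.6/2) · log₁₀(1.52/0.000228) = 30.80 · log₁₀(6667)
= 30.80 · (3.8239) = 117.78 mV

117.8 mV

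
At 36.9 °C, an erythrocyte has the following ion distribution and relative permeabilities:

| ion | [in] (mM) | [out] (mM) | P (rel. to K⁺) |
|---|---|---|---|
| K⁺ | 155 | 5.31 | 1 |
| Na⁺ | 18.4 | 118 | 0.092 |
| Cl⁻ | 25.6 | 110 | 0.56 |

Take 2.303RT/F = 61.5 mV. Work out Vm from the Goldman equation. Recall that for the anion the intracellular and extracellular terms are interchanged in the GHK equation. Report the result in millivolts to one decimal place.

Vm = 61.5 · log₁₀[(Σ P·[cation]ₒ + Σ P·[anion]ᵢ) / (Σ P·[cation]ᵢ + Σ P·[anion]ₒ)]
Numerator = 1×5.31 + 0.092×118 + 0.56×25.6 = 30.5
Denominator = 1×155 + 0.092×18.4 + 0.56×110 = 218.3
Vm = 61.5 · log₁₀(0.13973) = 61.5 × (-0.8547) = -52.56 mV

-52.6 mV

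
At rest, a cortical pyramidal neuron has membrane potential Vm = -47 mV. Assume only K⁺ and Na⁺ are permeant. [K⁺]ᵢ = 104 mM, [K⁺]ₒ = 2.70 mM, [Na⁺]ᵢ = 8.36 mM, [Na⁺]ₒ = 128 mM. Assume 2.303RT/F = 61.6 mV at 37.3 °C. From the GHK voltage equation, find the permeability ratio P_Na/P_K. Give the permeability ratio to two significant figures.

Let α = P_Na/P_K. GHK: Vm = 61.6·log₁₀[(Kₒ + α·Naₒ)/(Kᵢ + α·Naᵢ)].
10^(Vm/61.6) = 10^(-47.0/61.6) = 0.17259
So 0.17259·(Kᵢ + α·Naᵢ) = Kₒ + α·Naₒ → α = (0.17259·104.0 − 2.7) / (128.0 − 0.17259·8.36)
α = (17.95 − 2.7) / (128.0 − 1.443) = 15.25/126.6 = 0.1205

0.12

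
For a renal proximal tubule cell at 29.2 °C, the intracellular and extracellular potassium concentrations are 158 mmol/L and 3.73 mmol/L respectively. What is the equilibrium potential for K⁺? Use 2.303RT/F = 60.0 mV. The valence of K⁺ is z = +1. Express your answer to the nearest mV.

-98 mV

E = (60.0/z) · log₁₀([K⁺]_out/[K⁺]_in) with z = +1.
= (60.0/1) · log₁₀(3.73/158) = 60.00 · log₁₀(0.02361)
= 60.00 · (-1.6269) = -97.62 mV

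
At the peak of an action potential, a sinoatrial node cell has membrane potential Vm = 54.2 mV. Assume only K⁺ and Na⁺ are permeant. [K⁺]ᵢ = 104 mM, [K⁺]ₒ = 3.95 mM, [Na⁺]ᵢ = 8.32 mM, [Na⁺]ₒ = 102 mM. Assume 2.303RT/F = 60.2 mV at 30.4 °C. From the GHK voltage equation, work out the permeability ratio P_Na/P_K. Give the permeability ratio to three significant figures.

22.9

Let α = P_Na/P_K. GHK: Vm = 60.2·log₁₀[(Kₒ + α·Naₒ)/(Kᵢ + α·Naᵢ)].
10^(Vm/60.2) = 10^(54.2/60.2) = 7.9494
So 7.9494·(Kᵢ + α·Naᵢ) = Kₒ + α·Naₒ → α = (7.9494·104.0 − 3.95) / (102.0 − 7.9494·8.32)
α = (826.7 − 3.95) / (102.0 − 66.14) = 822.8/35.86 = 22.94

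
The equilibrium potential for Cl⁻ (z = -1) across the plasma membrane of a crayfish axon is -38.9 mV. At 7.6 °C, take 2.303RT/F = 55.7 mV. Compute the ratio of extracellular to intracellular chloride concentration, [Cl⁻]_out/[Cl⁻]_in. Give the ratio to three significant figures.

log₁₀([out]/[in]) = E·z/(55.7) = -38.9 × -1 / 55.7 = 0.6984
[out]/[in] = 10^(0.6984) = 4.993

4.99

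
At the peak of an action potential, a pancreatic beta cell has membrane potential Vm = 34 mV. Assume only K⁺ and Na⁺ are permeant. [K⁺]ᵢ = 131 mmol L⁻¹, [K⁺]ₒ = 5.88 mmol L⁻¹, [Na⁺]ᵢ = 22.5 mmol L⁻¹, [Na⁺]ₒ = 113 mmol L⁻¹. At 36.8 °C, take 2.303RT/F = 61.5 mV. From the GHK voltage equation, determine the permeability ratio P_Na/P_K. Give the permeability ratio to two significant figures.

14

Let α = P_Na/P_K. GHK: Vm = 61.5·log₁₀[(Kₒ + α·Naₒ)/(Kᵢ + α·Naᵢ)].
10^(Vm/61.5) = 10^(34.0/61.5) = 3.5715
So 3.5715·(Kᵢ + α·Naᵢ) = Kₒ + α·Naₒ → α = (3.5715·131.0 − 5.88) / (113.0 − 3.5715·22.5)
α = (467.9 − 5.88) / (113.0 − 80.36) = 462/32.64 = 14.15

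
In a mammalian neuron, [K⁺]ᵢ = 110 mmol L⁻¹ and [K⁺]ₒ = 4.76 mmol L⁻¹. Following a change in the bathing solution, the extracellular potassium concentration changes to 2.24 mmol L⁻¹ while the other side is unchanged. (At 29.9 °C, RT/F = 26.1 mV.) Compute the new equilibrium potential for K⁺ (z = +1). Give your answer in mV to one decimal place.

After the shift: [K⁺]_out = 2.24, [K⁺]_in = 110 mmol L⁻¹.
E_new = (26.1/1)·ln(2.24/110) = 26.10 · (-3.8940) = -101.63 mV

-101.6 mV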